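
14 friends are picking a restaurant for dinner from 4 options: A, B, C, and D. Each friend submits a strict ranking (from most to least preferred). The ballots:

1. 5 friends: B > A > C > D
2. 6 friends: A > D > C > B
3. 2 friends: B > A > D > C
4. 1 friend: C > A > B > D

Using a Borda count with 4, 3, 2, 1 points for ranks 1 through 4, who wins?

A: 5·3 + 6·4 + 2·3 + 1·3 = 48
B: 5·4 + 6·1 + 2·4 + 1·2 = 36
C: 5·2 + 6·2 + 2·1 + 1·4 = 28
D: 5·1 + 6·3 + 2·2 + 1·1 = 28
A has the highest Borda score (48).

A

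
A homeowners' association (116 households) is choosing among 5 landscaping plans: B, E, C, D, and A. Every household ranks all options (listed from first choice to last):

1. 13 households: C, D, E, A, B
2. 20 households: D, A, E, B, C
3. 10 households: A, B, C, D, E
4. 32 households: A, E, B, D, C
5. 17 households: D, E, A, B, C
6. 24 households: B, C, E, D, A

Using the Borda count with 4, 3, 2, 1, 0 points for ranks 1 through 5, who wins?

A

B: 13·0 + 20·1 + 10·3 + 32·2 + 17·1 + 24·4 = 227
E: 13·2 + 20·2 + 10·0 + 32·3 + 17·3 + 24·2 = 261
C: 13·4 + 20·0 + 10·2 + 32·0 + 17·0 + 24·3 = 144
D: 13·3 + 20·4 + 10·1 + 32·1 + 17·4 + 24·1 = 253
A: 13·1 + 20·3 + 10·4 + 32·4 + 17·2 + 24·0 = 275
A has the highest Borda score (275).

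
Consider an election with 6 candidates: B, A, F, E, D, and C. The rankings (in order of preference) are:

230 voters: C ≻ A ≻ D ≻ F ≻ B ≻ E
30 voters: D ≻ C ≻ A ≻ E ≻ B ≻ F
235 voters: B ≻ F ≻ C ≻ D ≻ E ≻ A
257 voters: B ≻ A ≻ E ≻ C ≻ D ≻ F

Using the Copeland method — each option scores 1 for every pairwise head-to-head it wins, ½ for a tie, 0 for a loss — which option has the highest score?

B

B: beats A, F, E, D, and C → score 5.
A: beats F, E, and D; loses to B and C → score 3.
F: beats E; loses to B, A, D, and C → score 1.
E: loses to B, A, F, D, and C → score 0.
D: beats F and E; loses to B, A, and C → score 2.
C: beats A, F, E, and D; loses to B → score 4.
B has the best pairwise record.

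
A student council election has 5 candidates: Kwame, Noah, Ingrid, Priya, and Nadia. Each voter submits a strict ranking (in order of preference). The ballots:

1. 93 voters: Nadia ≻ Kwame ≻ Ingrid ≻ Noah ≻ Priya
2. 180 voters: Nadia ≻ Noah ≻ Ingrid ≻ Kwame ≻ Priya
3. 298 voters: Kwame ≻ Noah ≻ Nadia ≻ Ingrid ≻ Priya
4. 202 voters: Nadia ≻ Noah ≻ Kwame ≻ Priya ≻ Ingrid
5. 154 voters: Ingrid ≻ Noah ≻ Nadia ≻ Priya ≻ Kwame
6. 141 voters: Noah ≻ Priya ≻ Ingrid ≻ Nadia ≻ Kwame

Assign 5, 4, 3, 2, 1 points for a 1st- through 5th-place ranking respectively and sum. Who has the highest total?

Noah

Kwame: 93·4 + 180·2 + 298·5 + 202·3 + 154·1 + 141·1 = 3123
Noah: 93·2 + 180·4 + 298·4 + 202·4 + 154·4 + 141·5 = 4227
Ingrid: 93·3 + 180·3 + 298·2 + 202·1 + 154·5 + 141·3 = 2810
Priya: 93·1 + 180·1 + 298·1 + 202·2 + 154·2 + 141·4 = 1847
Nadia: 93·5 + 180·5 + 298·3 + 202·5 + 154·3 + 141·2 = 4013
Noah has the highest Borda score (4227).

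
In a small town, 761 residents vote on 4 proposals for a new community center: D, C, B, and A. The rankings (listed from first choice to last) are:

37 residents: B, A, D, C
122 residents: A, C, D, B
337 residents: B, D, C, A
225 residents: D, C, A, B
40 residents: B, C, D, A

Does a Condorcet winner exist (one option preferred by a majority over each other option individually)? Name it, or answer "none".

B vs D: 414–347 for B.
B vs C: 414–347 for B.
B vs A: 414–347 for B.
B beats every other option head-to-head.

B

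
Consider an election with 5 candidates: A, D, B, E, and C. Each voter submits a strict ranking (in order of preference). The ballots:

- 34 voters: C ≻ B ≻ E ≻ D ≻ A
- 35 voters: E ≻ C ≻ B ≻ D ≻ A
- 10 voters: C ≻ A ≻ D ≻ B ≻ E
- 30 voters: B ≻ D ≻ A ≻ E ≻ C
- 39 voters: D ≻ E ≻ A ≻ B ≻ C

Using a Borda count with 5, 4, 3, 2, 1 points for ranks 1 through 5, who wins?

A: 34·1 + 35·1 + 10·4 + 30·3 + 39·3 = 316
D: 34·2 + 35·2 + 10·3 + 30·4 + 39·5 = 483
B: 34·4 + 35·3 + 10·2 + 30·5 + 39·2 = 489
E: 34·3 + 35·5 + 10·1 + 30·2 + 39·4 = 503
C: 34·5 + 35·4 + 10·5 + 30·1 + 39·1 = 429
E has the highest Borda score (503).

E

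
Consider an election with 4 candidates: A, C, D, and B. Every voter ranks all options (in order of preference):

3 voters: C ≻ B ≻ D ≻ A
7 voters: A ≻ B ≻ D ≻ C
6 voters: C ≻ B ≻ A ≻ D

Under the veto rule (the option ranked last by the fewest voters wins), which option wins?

B

Last-place votes: A 3, C 7, D 6, B 0.
B is ranked last by the fewest voters, so B wins.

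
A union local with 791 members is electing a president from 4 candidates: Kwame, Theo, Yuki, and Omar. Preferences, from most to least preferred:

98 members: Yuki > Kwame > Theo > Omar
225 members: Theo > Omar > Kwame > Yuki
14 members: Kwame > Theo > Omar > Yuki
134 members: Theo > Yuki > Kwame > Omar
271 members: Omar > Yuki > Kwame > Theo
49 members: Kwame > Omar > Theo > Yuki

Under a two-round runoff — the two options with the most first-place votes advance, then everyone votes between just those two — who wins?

Round 1 first-place votes: Kwame 63, Theo 359, Yuki 98, Omar 271.
Theo and Omar advance.
Runoff: Theo is preferred to Omar by 471 voters; Omar by 320.
Theo wins the runoff.

Theo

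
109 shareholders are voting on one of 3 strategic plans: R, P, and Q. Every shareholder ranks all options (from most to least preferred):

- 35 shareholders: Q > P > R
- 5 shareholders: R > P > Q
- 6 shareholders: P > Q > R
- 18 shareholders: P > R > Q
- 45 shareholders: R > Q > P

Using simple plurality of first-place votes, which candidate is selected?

First-place votes: R 50, P 24, Q 35.
R has the most first-place votes.

R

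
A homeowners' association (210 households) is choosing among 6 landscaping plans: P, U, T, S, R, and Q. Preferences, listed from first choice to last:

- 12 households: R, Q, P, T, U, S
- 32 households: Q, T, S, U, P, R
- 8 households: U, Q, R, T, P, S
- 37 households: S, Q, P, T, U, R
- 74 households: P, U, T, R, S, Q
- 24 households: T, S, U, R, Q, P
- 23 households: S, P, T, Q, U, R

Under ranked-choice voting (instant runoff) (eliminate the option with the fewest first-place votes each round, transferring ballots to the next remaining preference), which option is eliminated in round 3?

T

Round 1: P 74, U 8, T 24, S 60, R 12, Q 32. Eliminate U.
Round 2: P 74, T 24, S 60, R 12, Q 40. Eliminate R.
Round 3: P 74, T 24, S 60, Q 52. Eliminate T.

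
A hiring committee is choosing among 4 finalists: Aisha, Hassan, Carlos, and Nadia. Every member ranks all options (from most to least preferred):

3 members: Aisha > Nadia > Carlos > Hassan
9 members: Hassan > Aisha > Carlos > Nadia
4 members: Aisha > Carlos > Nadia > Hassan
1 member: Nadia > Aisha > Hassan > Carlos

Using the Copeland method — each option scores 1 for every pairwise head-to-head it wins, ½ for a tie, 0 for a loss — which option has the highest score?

Aisha: beats Carlos and Nadia; loses to Hassan → score 2.
Hassan: beats Aisha, Carlos, and Nadia → score 3.
Carlos: beats Nadia; loses to Aisha and Hassan → score 1.
Nadia: loses to Aisha, Hassan, and Carlos → score 0.
Hassan has the best pairwise record.

Hassan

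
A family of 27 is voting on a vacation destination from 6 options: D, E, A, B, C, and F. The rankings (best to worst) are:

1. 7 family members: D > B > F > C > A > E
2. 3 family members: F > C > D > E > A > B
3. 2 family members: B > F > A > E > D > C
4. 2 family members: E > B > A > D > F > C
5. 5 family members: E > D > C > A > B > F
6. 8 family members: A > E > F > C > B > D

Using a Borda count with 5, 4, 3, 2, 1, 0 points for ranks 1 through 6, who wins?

E

D: 7·5 + 3·3 + 2·1 + 2·2 + 5·4 + 8·0 = 70
E: 7·0 + 3·2 + 2·2 + 2·5 + 5·5 + 8·4 = 77
A: 7·1 + 3·1 + 2·3 + 2·3 + 5·2 + 8·5 = 72
B: 7·4 + 3·0 + 2·5 + 2·4 + 5·1 + 8·1 = 59
C: 7·2 + 3·4 + 2·0 + 2·0 + 5·3 + 8·2 = 57
F: 7·3 + 3·5 + 2·4 + 2·1 + 5·0 + 8·3 = 70
E has the highest Borda score (77).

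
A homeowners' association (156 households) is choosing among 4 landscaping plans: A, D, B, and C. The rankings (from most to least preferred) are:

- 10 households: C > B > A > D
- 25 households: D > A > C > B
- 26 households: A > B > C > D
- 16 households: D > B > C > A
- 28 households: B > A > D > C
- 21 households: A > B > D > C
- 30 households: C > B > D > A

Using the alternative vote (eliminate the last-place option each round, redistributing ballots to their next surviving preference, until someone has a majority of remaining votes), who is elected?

A

Round 1: A 47, D 41, B 28, C 40. Eliminate B.
Round 2: A 75, D 41, C 40. Eliminate C.
Round 3: A 85, D 71. A has a majority.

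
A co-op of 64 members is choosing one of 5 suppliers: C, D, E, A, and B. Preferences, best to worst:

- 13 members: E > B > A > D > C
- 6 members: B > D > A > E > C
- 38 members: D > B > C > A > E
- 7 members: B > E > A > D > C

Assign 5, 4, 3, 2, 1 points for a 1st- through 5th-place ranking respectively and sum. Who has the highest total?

B

C: 13·1 + 6·1 + 38·3 + 7·1 = 140
D: 13·2 + 6·4 + 38·5 + 7·2 = 254
E: 13·5 + 6·2 + 38·1 + 7·4 = 143
A: 13·3 + 6·3 + 38·2 + 7·3 = 154
B: 13·4 + 6·5 + 38·4 + 7·5 = 269
B has the highest Borda score (269).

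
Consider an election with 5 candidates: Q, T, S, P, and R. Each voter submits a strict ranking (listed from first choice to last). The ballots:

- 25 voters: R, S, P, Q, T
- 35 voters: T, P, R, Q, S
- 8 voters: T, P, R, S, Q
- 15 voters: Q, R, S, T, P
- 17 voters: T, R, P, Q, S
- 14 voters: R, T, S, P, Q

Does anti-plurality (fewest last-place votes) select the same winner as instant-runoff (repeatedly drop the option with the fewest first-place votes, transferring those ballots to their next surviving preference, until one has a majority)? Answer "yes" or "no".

Anti-plurality — last-place votes: Q 22, T 25, S 52, P 15, R 0. Winner: R.
Instant-runoff — R1 Q 15, T 60, S 0, P 0, R 39 (T winner). Winner: T.
The two methods disagree.

no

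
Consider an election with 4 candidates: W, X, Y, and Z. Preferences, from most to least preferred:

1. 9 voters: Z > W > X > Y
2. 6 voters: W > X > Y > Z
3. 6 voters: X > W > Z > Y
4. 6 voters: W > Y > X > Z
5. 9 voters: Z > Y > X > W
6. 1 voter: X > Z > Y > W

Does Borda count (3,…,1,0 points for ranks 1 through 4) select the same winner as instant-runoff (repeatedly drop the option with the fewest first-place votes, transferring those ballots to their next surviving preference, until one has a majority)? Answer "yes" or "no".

Borda — scores: W 66, X 57, Y 37, Z 62. Winner: W.
Instant-runoff — R1 W 12, X 7, Y 0, Z 18 (Y out); R2 W 12, X 7, Z 18 (X out); R3 W 18, Z 19 (Z winner). Winner: Z.
The two methods disagree.

no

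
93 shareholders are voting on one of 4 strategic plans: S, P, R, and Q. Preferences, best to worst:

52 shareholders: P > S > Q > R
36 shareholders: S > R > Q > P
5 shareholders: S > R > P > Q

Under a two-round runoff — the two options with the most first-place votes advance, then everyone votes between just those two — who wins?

P

Round 1 first-place votes: S 41, P 52, R 0, Q 0.
P and S advance.
Runoff: P is preferred to S by 52 voters; S by 41.
P wins the runoff.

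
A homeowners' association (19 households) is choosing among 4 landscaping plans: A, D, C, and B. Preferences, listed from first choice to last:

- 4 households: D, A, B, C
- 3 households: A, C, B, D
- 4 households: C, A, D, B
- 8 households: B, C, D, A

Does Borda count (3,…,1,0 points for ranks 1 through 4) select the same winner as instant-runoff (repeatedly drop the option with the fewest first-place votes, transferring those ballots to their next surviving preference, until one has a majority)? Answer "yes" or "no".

no

Borda — scores: A 25, D 24, C 34, B 31. Winner: C.
Instant-runoff — R1 A 3, D 4, C 4, B 8 (A out); R2 D 4, C 7, B 8 (D out); R3 C 7, B 12 (B winner). Winner: B.
The two methods disagree.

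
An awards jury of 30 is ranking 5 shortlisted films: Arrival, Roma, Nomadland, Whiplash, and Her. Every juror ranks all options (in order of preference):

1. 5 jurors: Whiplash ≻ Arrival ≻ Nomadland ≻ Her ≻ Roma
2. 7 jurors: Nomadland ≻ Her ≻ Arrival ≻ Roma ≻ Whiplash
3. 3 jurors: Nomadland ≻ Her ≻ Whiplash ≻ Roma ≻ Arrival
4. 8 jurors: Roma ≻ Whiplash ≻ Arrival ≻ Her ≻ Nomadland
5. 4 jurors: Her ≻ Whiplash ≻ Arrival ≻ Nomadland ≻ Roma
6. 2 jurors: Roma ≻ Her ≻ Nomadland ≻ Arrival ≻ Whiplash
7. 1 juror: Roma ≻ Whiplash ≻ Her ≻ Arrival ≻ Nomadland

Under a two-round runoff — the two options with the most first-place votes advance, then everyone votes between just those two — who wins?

Nomadland

Round 1 first-place votes: Arrival 0, Roma 11, Nomadland 10, Whiplash 5, Her 4.
Roma and Nomadland advance.
Runoff: Roma is preferred to Nomadland by 11 voters; Nomadland by 19.
Nomadland wins the runoff.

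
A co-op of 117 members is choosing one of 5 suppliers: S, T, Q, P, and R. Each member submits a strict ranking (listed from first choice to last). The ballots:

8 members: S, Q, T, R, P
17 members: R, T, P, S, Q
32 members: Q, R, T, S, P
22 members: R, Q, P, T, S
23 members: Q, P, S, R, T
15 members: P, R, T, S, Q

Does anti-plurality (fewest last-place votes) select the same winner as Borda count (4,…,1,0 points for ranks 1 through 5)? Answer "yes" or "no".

yes

Anti-plurality — last-place votes: S 22, T 23, Q 32, P 40, R 0. Winner: R.
Borda — scores: S 142, T 183, Q 310, P 207, R 328. Winner: R.
The two methods agree.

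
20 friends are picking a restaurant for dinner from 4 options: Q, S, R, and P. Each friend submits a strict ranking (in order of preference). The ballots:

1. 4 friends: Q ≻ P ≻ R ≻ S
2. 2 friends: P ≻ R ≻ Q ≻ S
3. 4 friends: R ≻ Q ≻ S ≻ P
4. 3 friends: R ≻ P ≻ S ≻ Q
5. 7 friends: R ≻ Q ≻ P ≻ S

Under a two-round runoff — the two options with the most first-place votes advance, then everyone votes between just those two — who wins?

R

Round 1 first-place votes: Q 4, S 0, R 14, P 2.
R and Q advance.
Runoff: R is preferred to Q by 16 voters; Q by 4.
R wins the runoff.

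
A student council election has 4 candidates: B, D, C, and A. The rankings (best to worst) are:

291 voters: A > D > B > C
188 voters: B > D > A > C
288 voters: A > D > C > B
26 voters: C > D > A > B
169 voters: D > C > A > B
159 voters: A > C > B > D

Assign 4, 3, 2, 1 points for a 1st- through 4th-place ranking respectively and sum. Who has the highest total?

A

B: 291·2 + 188·4 + 288·1 + 26·1 + 169·1 + 159·2 = 2135
D: 291·3 + 188·3 + 288·3 + 26·3 + 169·4 + 159·1 = 3214
C: 291·1 + 188·1 + 288·2 + 26·4 + 169·3 + 159·3 = 2143
A: 291·4 + 188·2 + 288·4 + 26·2 + 169·2 + 159·4 = 3718
A has the highest Borda score (3718).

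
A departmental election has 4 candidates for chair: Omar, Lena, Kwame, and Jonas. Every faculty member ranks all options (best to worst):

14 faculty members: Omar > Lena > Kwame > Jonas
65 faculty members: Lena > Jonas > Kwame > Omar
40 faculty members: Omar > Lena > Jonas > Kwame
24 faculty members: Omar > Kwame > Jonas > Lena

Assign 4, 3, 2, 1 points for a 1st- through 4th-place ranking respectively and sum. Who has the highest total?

Omar: 14·4 + 65·1 + 40·4 + 24·4 = 377
Lena: 14·3 + 65·4 + 40·3 + 24·1 = 446
Kwame: 14·2 + 65·2 + 40·1 + 24·3 = 270
Jonas: 14·1 + 65·3 + 40·2 + 24·2 = 337
Lena has the highest Borda score (446).

Lena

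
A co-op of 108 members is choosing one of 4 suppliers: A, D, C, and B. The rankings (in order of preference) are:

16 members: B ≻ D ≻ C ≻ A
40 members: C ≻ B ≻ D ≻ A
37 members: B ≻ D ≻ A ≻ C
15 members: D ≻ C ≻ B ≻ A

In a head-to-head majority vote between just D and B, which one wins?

Voters preferring D to B: 15; preferring B to D: 93.
B wins the head-to-head.

B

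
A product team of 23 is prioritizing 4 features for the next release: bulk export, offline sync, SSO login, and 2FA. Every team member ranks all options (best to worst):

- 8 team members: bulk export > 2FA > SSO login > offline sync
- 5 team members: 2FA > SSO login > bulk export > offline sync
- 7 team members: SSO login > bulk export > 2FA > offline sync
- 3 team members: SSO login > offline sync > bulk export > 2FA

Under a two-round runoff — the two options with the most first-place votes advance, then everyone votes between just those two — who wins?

Round 1 first-place votes: bulk export 8, offline sync 0, SSO login 10, 2FA 5.
SSO login and bulk export advance.
Runoff: SSO login is preferred to bulk export by 15 voters; bulk export by 8.
SSO login wins the runoff.

SSO login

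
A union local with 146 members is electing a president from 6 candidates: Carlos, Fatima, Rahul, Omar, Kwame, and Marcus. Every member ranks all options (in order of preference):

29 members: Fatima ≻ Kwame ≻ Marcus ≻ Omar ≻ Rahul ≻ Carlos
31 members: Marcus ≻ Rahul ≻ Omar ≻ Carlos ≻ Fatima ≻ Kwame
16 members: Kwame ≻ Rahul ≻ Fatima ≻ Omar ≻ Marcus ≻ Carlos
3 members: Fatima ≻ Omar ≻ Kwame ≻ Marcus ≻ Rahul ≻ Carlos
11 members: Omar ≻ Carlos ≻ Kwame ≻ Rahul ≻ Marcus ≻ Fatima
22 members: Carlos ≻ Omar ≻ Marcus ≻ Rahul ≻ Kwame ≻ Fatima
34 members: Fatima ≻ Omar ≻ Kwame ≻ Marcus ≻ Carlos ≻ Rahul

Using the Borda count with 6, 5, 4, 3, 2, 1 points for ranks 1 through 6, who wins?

Omar

Carlos: 29·1 + 31·3 + 16·1 + 3·1 + 11·5 + 22·6 + 34·2 = 396
Fatima: 29·6 + 31·2 + 16·4 + 3·6 + 11·1 + 22·1 + 34·6 = 555
Rahul: 29·2 + 31·5 + 16·5 + 3·2 + 11·3 + 22·3 + 34·1 = 432
Omar: 29·3 + 31·4 + 16·3 + 3·5 + 11·6 + 22·5 + 34·5 = 620
Kwame: 29·5 + 31·1 + 16·6 + 3·4 + 11·4 + 22·2 + 34·4 = 508
Marcus: 29·4 + 31·6 + 16·2 + 3·3 + 11·2 + 22·4 + 34·3 = 555
Omar has the highest Borda score (620).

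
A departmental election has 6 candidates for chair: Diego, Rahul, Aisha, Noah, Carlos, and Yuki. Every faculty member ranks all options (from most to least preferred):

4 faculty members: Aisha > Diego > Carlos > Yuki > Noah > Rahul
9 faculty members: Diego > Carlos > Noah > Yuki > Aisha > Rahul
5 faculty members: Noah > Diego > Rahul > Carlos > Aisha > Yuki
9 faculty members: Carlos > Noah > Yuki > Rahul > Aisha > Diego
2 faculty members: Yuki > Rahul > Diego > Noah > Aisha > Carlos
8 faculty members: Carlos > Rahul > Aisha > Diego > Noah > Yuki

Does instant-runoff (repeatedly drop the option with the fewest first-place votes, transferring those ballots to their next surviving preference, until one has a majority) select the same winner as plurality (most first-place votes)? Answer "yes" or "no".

Instant-runoff — R1 Diego 9, Rahul 0, Aisha 4, Noah 5, Carlos 17, Yuki 2 (Rahul out); R2 Diego 9, Aisha 4, Noah 5, Carlos 17, Yuki 2 (Yuki out); R3 Diego 11, Aisha 4, Noah 5, Carlos 17 (Aisha out); R4 Diego 15, Noah 5, Carlos 17 (Noah out); R5 Diego 20, Carlos 17 (Diego winner). Winner: Diego.
Plurality — first-place votes: Diego 9, Rahul 0, Aisha 4, Noah 5, Carlos 17, Yuki 2. Winner: Carlos.
The two methods disagree.

no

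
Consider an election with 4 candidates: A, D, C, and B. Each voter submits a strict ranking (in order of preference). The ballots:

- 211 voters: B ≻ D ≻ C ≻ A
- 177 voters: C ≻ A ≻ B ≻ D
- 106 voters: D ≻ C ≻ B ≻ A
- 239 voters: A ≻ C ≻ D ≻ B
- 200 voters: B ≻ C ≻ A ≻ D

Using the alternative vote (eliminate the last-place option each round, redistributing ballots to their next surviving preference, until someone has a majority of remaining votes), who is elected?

Round 1: A 239, D 106, C 177, B 411. Eliminate D.
Round 2: A 239, C 283, B 411. Eliminate A.
Round 3: C 522, B 411. C has a majority.

C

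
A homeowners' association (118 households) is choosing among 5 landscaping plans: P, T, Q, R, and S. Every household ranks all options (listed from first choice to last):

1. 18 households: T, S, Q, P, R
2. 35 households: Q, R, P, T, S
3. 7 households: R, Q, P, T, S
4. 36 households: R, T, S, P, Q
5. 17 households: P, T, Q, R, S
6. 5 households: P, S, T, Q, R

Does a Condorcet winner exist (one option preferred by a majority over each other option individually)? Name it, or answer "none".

none

Checking pairwise contests:
Q beats P 60–58.
P beats T 64–54.
T beats Q 76–42.
Q beats R 75–43.
P beats S 64–54.
Every option loses at least one head-to-head, so there is no Condorcet winner.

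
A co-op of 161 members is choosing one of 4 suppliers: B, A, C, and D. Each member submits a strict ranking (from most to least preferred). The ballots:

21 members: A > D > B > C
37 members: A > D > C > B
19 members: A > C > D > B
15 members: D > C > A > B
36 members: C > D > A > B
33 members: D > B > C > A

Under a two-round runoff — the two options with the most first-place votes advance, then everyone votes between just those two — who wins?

Round 1 first-place votes: B 0, A 77, C 36, D 48.
A and D advance.
Runoff: A is preferred to D by 77 voters; D by 84.
D wins the runoff.

D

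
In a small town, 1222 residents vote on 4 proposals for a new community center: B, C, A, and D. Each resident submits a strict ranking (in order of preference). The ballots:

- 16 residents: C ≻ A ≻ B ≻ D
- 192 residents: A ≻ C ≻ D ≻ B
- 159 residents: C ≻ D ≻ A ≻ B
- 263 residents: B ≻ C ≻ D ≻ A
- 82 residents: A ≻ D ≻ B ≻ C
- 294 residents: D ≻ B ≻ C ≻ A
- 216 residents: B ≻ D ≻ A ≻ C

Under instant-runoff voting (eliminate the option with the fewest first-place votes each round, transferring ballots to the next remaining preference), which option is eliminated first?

C

Round 1: B 479, C 175, A 274, D 294. Eliminate C.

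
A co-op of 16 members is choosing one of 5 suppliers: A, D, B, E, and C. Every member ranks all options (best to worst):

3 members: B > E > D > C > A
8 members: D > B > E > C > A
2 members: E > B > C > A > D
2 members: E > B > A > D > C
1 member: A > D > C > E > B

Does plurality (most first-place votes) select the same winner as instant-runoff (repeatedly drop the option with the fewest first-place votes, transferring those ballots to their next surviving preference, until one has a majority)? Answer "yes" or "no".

Plurality — first-place votes: A 1, D 8, B 3, E 4, C 0. Winner: D.
Instant-runoff — R1 A 1, D 8, B 3, E 4, C 0 (C out); R2 A 1, D 8, B 3, E 4 (A out); R3 D 9, B 3, E 4 (D winner). Winner: D.
The two methods agree.

yes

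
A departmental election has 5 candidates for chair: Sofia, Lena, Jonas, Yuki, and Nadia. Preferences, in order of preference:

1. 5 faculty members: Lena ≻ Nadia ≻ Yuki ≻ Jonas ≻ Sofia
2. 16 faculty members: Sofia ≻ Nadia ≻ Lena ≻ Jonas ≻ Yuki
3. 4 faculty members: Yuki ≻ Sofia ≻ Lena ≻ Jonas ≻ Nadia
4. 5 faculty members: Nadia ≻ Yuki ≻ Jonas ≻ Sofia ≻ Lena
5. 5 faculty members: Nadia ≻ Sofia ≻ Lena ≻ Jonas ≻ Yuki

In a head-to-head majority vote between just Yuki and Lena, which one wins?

Voters preferring Yuki to Lena: 9; preferring Lena to Yuki: 26.
Lena wins the head-to-head.

Lena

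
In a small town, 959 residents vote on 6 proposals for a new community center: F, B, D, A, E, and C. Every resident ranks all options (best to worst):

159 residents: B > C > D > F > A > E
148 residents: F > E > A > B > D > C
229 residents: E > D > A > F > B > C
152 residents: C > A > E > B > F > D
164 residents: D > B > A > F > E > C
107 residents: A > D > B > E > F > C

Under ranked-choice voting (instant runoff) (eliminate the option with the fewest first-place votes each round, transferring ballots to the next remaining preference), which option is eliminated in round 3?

Round 1: F 148, B 159, D 164, A 107, E 229, C 152. Eliminate A.
Round 2: F 148, B 159, D 271, E 229, C 152. Eliminate F.
Round 3: B 159, D 271, E 377, C 152. Eliminate C.

C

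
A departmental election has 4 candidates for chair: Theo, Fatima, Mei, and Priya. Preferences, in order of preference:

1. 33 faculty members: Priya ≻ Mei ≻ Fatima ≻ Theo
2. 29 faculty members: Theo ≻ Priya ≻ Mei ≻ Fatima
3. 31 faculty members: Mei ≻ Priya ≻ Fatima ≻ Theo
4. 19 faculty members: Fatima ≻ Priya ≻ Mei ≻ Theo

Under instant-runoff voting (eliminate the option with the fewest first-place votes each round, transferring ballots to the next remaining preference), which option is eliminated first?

Round 1: Theo 29, Fatima 19, Mei 31, Priya 33. Eliminate Fatima.

Fatima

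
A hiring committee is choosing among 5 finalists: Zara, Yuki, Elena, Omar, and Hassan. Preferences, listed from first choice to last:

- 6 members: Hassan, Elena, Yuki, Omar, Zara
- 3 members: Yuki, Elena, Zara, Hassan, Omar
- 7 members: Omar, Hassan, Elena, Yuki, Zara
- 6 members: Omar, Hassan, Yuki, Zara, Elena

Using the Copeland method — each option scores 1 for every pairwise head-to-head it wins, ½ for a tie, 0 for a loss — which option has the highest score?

Zara: loses to Yuki, Elena, Omar, and Hassan → score 0.
Yuki: beats Zara; loses to Elena, Omar, and Hassan → score 1.
Elena: beats Zara and Yuki; loses to Omar and Hassan → score 2.
Omar: beats Zara, Yuki, Elena, and Hassan → score 4.
Hassan: beats Zara, Yuki, and Elena; loses to Omar → score 3.
Omar has the best pairwise record.

Omar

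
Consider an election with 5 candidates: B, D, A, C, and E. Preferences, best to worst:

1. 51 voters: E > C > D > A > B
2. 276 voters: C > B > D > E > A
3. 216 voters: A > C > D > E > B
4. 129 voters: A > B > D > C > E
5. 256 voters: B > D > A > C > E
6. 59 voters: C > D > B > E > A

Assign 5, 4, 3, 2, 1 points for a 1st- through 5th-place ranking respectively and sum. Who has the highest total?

B: 51·1 + 276·4 + 216·1 + 129·4 + 256·5 + 59·3 = 3344
D: 51·3 + 276·3 + 216·3 + 129·3 + 256·4 + 59·4 = 3276
A: 51·2 + 276·1 + 216·5 + 129·5 + 256·3 + 59·1 = 2930
C: 51·4 + 276·5 + 216·4 + 129·2 + 256·2 + 59·5 = 3513
E: 51·5 + 276·2 + 216·2 + 129·1 + 256·1 + 59·2 = 1742
C has the highest Borda score (3513).

C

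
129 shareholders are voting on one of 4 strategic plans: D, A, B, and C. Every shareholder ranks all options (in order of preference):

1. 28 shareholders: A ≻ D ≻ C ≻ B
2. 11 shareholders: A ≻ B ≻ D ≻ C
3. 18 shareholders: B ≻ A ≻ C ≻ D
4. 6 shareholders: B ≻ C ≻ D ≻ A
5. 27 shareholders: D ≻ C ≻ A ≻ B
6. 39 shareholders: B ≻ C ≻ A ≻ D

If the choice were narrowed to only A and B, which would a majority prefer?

A

Voters preferring A to B: 66; preferring B to A: 63.
A wins the head-to-head.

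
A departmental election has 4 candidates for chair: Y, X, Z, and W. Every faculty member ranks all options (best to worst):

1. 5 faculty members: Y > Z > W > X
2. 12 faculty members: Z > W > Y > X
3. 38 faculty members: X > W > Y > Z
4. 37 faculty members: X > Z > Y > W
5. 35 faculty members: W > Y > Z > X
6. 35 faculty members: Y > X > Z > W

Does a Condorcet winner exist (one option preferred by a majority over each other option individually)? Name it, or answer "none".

Checking pairwise contests:
W beats Y 85–77.
Y beats X 87–75.
Y beats Z 113–49.
X beats W 110–52.
Every option loses at least one head-to-head, so there is no Condorcet winner.

none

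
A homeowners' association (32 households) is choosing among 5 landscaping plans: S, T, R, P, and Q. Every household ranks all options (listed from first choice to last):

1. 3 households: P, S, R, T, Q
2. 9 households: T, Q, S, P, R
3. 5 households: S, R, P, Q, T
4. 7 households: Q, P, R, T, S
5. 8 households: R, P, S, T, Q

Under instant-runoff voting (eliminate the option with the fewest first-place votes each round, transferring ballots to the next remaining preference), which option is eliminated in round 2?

Q

Round 1: S 5, T 9, R 8, P 3, Q 7. Eliminate P.
Round 2: S 8, T 9, R 8, Q 7. Eliminate Q.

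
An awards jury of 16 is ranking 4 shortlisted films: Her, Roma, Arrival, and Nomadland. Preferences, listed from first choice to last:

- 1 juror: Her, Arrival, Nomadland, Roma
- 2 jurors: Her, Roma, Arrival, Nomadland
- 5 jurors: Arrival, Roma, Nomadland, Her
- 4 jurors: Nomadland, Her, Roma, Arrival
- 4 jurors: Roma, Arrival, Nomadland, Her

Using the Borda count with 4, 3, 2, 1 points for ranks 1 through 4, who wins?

Her: 1·4 + 2·4 + 5·1 + 4·3 + 4·1 = 33
Roma: 1·1 + 2·3 + 5·3 + 4·2 + 4·4 = 46
Arrival: 1·3 + 2·2 + 5·4 + 4·1 + 4·3 = 43
Nomadland: 1·2 + 2·1 + 5·2 + 4·4 + 4·2 = 38
Roma has the highest Borda score (46).

Roma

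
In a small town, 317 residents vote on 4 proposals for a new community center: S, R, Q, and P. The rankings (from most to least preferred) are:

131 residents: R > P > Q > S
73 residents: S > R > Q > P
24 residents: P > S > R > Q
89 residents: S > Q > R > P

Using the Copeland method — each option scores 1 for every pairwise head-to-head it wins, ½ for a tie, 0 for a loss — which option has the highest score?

S

S: beats R, Q, and P → score 3.
R: beats Q and P; loses to S → score 2.
Q: beats P; loses to S and R → score 1.
P: loses to S, R, and Q → score 0.
S has the best pairwise record.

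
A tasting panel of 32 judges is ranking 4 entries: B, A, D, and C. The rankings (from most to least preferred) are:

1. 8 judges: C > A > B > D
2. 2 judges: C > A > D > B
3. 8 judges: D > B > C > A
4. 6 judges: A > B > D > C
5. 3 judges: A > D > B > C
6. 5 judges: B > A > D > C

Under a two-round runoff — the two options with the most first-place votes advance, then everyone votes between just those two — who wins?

C

Round 1 first-place votes: B 5, A 9, D 8, C 10.
C and A advance.
Runoff: C is preferred to A by 18 voters; A by 14.
C wins the runoff.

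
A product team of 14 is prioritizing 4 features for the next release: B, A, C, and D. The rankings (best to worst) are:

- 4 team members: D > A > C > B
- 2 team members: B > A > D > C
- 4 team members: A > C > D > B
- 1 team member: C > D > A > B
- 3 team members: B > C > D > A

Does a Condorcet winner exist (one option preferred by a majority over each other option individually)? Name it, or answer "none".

none

Checking pairwise contests:
A beats B 9–5.
D beats A 8–6.
A beats C 10–4.
C beats D 8–6.
Every option loses at least one head-to-head, so there is no Condorcet winner.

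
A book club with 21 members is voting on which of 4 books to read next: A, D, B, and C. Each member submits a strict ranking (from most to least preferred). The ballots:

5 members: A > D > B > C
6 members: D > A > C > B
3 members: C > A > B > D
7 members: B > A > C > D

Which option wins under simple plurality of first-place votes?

B

First-place votes: A 5, D 6, B 7, C 3.
B has the most first-place votes.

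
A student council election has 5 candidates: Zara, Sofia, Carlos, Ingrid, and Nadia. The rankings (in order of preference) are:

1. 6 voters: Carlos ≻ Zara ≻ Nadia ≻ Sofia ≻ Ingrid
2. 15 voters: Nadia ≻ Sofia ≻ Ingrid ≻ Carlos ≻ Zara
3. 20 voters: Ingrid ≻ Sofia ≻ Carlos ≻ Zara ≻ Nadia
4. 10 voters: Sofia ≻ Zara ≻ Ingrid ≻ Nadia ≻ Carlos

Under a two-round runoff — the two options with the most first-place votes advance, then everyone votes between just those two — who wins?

Ingrid

Round 1 first-place votes: Zara 0, Sofia 10, Carlos 6, Ingrid 20, Nadia 15.
Ingrid and Nadia advance.
Runoff: Ingrid is preferred to Nadia by 30 voters; Nadia by 21.
Ingrid wins the runoff.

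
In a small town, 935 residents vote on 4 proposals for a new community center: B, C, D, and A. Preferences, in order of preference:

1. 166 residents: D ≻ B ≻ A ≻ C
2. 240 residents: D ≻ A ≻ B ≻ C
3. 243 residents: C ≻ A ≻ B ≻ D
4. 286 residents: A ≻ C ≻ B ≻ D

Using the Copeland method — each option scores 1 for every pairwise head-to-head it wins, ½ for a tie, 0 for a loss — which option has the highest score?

B: beats D; loses to C and A → score 1.
C: beats B and D; loses to A → score 2.
D: loses to B, C, and A → score 0.
A: beats B, C, and D → score 3.
A has the best pairwise record.

A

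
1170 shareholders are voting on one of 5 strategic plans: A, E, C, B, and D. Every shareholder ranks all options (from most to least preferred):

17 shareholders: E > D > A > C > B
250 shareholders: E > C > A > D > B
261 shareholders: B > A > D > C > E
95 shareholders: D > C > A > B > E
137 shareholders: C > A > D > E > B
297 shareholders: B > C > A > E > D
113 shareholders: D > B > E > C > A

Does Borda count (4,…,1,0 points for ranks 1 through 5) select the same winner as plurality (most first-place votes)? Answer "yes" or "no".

Borda — scores: A 2512, E 1728, C 2865, B 2666, D 1929. Winner: C.
Plurality — first-place votes: A 0, E 267, C 137, B 558, D 208. Winner: B.
The two methods disagree.

no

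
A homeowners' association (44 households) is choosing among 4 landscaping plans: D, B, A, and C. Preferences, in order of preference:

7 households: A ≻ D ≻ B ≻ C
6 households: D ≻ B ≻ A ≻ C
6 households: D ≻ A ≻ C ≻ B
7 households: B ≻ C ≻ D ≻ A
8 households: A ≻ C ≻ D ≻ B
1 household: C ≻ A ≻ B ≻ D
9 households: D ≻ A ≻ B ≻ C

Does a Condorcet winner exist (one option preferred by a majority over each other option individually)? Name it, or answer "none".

D vs B: 36–8 for D.
D vs A: 28–16 for D.
D vs C: 28–16 for D.
D beats every other option head-to-head.

D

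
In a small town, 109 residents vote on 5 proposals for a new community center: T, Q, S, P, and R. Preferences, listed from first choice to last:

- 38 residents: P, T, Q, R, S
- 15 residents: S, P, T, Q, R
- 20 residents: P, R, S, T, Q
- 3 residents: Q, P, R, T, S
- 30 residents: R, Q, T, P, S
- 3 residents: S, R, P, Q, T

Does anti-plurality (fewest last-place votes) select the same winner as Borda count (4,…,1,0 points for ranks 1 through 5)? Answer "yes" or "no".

Anti-plurality — last-place votes: T 3, Q 20, S 71, P 0, R 15. Winner: P.
Borda — scores: T 227, Q 196, S 112, P 322, R 233. Winner: P.
The two methods agree.

yes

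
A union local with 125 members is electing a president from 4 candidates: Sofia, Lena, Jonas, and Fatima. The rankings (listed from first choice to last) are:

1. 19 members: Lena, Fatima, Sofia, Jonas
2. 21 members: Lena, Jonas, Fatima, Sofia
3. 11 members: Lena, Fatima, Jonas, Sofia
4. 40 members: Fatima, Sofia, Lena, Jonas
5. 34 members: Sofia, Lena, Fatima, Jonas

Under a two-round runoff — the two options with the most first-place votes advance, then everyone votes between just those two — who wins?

Round 1 first-place votes: Sofia 34, Lena 51, Jonas 0, Fatima 40.
Lena and Fatima advance.
Runoff: Lena is preferred to Fatima by 85 voters; Fatima by 40.
Lena wins the runoff.

Lena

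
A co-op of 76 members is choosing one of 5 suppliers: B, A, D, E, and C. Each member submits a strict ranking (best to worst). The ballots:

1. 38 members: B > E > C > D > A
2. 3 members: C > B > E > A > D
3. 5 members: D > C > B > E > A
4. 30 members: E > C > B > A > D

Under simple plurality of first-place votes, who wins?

First-place votes: B 38, A 0, D 5, E 30, C 3.
B has the most first-place votes.

B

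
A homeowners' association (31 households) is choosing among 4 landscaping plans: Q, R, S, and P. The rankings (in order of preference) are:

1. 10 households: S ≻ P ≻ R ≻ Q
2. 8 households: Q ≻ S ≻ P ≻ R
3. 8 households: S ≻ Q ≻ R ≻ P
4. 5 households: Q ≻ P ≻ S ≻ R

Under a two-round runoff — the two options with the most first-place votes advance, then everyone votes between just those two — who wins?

Round 1 first-place votes: Q 13, R 0, S 18, P 0.
S and Q advance.
Runoff: S is preferred to Q by 18 voters; Q by 13.
S wins the runoff.

S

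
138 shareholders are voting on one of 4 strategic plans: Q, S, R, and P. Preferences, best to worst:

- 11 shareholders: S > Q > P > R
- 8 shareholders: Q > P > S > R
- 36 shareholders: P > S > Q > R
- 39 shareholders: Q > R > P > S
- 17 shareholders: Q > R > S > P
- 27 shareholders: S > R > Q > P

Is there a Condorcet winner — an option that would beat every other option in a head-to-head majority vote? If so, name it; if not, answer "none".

none

Checking pairwise contests:
S beats Q 74–64.
P beats S 83–55.
Q beats R 111–27.
Q beats P 102–36.
Every option loses at least one head-to-head, so there is no Condorcet winner.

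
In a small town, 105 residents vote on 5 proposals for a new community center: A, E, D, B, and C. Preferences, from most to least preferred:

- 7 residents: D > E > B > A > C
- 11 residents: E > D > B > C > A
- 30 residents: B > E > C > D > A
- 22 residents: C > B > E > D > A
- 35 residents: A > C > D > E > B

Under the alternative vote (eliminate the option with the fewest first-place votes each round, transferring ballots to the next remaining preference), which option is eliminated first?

Round 1: A 35, E 11, D 7, B 30, C 22. Eliminate D.

D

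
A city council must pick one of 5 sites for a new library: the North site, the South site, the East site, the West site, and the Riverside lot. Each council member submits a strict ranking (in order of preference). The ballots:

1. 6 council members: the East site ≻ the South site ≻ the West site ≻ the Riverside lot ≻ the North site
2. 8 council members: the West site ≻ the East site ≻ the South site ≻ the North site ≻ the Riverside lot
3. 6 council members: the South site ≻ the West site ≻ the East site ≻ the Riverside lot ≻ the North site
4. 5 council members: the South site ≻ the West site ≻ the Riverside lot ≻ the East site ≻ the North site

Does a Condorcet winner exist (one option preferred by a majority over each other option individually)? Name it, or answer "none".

none

Checking pairwise contests:
the South site beats the North site 25–0.
the East site beats the South site 14–11.
the West site beats the East site 19–6.
the South site beats the West site 17–8.
the South site beats the Riverside lot 25–0.
Every option loses at least one head-to-head, so there is no Condorcet winner.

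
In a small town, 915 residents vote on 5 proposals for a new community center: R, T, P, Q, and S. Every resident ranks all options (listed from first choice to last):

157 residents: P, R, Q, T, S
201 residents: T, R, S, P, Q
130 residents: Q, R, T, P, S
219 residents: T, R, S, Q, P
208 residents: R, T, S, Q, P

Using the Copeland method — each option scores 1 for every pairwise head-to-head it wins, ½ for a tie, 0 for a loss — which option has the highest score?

R: beats T, P, Q, and S → score 4.
T: beats P, Q, and S; loses to R → score 3.
P: loses to R, T, Q, and S → score 0.
Q: beats P; loses to R, T, and S → score 1.
S: beats P and Q; loses to R and T → score 2.
R has the best pairwise record.

R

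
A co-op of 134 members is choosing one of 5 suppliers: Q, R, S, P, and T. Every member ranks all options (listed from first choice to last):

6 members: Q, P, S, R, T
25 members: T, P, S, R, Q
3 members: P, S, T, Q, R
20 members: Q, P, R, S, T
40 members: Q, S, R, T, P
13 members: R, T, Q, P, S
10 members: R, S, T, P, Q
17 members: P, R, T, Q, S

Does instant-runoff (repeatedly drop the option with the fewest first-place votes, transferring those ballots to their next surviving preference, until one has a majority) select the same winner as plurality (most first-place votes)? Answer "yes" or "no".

Instant-runoff — R1 Q 66, R 23, S 0, P 20, T 25 (S out); R2 Q 66, R 23, P 20, T 25 (P out); R3 Q 66, R 40, T 28 (T out); R4 Q 69, R 65 (Q winner). Winner: Q.
Plurality — first-place votes: Q 66, R 23, S 0, P 20, T 25. Winner: Q.
The two methods agree.

yes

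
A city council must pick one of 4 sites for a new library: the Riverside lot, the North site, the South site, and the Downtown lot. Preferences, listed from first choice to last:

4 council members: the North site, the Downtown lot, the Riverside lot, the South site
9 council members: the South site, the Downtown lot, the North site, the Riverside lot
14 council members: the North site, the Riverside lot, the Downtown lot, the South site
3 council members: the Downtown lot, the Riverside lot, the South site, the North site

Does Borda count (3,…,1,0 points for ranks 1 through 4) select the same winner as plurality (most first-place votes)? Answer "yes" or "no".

yes

Borda — scores: the Riverside lot 38, the North site 63, the South site 30, the Downtown lot 49. Winner: the North site.
Plurality — first-place votes: the Riverside lot 0, the North site 18, the South site 9, the Downtown lot 3. Winner: the North site.
The two methods agree.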